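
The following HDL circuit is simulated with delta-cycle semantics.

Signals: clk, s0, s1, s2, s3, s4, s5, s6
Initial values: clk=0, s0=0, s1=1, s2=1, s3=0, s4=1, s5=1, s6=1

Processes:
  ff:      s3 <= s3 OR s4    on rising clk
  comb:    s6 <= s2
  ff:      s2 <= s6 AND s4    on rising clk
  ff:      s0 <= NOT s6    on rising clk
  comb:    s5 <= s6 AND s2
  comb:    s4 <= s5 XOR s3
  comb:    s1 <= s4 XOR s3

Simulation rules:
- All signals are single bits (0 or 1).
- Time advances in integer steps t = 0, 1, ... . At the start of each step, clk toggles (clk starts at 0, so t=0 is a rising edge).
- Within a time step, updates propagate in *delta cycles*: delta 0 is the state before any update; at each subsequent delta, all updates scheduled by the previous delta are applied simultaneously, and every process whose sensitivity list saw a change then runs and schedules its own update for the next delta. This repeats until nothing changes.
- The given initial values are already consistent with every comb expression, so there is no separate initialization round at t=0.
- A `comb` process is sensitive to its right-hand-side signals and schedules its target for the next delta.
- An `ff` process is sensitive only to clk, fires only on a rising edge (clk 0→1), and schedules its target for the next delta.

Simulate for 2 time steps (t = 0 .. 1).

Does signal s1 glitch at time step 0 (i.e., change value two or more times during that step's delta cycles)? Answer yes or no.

yes

t0.Δ0 s1=1 s0=0 s3=0 s2=1 s6=1 s4=1 clk=0 s5=1
t0.Δ1 s1=1 s0=0 s3=0 s2=1 s6=1 s4=1 clk=1 s5=1
t0.Δ2 s1=1 s0=0 s3=1 s2=1 s6=1 s4=1 clk=1 s5=1
t0.Δ3 s1=0 s0=0 s3=1 s2=1 s6=1 s4=0 clk=1 s5=1
t0.Δ4 s1=1 s0=0 s3=1 s2=1 s6=1 s4=0 clk=1 s5=1
t1.Δ0 s1=1 s0=0 s3=1 s2=1 s6=1 s4=0 clk=1 s5=1
t1.Δ1 s1=1 s0=0 s3=1 s2=1 s6=1 s4=0 clk=0 s5=1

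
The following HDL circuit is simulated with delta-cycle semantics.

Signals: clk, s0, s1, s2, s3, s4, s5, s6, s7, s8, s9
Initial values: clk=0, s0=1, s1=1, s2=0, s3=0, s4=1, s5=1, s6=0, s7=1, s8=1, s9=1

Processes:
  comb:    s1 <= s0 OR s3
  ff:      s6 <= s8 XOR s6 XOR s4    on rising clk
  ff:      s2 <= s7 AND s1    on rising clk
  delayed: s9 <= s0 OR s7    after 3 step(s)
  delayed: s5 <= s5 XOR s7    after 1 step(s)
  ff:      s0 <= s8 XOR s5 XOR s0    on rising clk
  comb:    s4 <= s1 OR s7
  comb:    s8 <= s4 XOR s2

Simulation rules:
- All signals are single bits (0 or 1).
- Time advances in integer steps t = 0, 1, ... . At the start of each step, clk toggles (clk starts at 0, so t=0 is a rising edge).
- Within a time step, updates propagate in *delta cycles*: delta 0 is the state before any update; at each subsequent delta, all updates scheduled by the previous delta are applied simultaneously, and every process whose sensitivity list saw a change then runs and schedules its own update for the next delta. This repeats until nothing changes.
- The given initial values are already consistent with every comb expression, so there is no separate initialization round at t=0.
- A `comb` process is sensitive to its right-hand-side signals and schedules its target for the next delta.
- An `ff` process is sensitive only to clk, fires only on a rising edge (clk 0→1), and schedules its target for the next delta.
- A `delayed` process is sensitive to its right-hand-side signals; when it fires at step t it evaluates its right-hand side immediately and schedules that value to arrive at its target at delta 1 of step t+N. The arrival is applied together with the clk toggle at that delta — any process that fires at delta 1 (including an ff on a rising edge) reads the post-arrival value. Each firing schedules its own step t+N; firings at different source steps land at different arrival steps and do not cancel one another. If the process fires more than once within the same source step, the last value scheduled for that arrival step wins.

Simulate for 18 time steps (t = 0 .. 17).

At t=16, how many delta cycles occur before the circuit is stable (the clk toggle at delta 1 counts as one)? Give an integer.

t0.Δ0 s7=1 s5=1 s4=1 s3=0 s6=0 s2=0 s0=1 s8=1 clk=0 s1=1 s9=1
t0.Δ1 s7=1 s5=1 s4=1 s3=0 s6=0 s2=0 s0=1 s8=1 clk=1 s1=1 s9=1
t0.Δ2 s7=1 s5=1 s4=1 s3=0 s6=0 s2=1 s0=1 s8=1 clk=1 s1=1 s9=1
t0.Δ3 s7=1 s5=1 s4=1 s3=0 s6=0 s2=1 s0=1 s8=0 clk=1 s1=1 s9=1
t1.Δ0 s7=1 s5=1 s4=1 s3=0 s6=0 s2=1 s0=1 s8=0 clk=1 s1=1 s9=1
t1.Δ1 s7=1 s5=1 s4=1 s3=0 s6=0 s2=1 s0=1 s8=0 clk=0 s1=1 s9=1
t2.Δ0 s7=1 s5=1 s4=1 s3=0 s6=0 s2=1 s0=1 s8=0 clk=0 s1=1 s9=1
t2.Δ1 s7=1 s5=1 s4=1 s3=0 s6=0 s2=1 s0=1 s8=0 clk=1 s1=1 s9=1
t2.Δ2 s7=1 s5=1 s4=1 s3=0 s6=1 s2=1 s0=0 s8=0 clk=1 s1=1 s9=1
t2.Δ3 s7=1 s5=1 s4=1 s3=0 s6=1 s2=1 s0=0 s8=0 clk=1 s1=0 s9=1
t3.Δ0 s7=1 s5=1 s4=1 s3=0 s6=1 s2=1 s0=0 s8=0 clk=1 s1=0 s9=1
t3.Δ1 s7=1 s5=1 s4=1 s3=0 s6=1 s2=1 s0=0 s8=0 clk=0 s1=0 s9=1
t4.Δ0 s7=1 s5=1 s4=1 s3=0 s6=1 s2=1 s0=0 s8=0 clk=0 s1=0 s9=1
t4.Δ1 s7=1 s5=1 s4=1 s3=0 s6=1 s2=1 s0=0 s8=0 clk=1 s1=0 s9=1
t4.Δ2 s7=1 s5=1 s4=1 s3=0 s6=0 s2=0 s0=1 s8=0 clk=1 s1=0 s9=1
t4.Δ3 s7=1 s5=1 s4=1 s3=0 s6=0 s2=0 s0=1 s8=1 clk=1 s1=1 s9=1
t5.Δ0 s7=1 s5=1 s4=1 s3=0 s6=0 s2=0 s0=1 s8=1 clk=1 s1=1 s9=1
t5.Δ1 s7=1 s5=1 s4=1 s3=0 s6=0 s2=0 s0=1 s8=1 clk=0 s1=1 s9=1
t6.Δ0 s7=1 s5=1 s4=1 s3=0 s6=0 s2=0 s0=1 s8=1 clk=0 s1=1 s9=1
t6.Δ1 s7=1 s5=1 s4=1 s3=0 s6=0 s2=0 s0=1 s8=1 clk=1 s1=1 s9=1
t6.Δ2 s7=1 s5=1 s4=1 s3=0 s6=0 s2=1 s0=1 s8=1 clk=1 s1=1 s9=1
t6.Δ3 s7=1 s5=1 s4=1 s3=0 s6=0 s2=1 s0=1 s8=0 clk=1 s1=1 s9=1
t7.Δ0 s7=1 s5=1 s4=1 s3=0 s6=0 s2=1 s0=1 s8=0 clk=1 s1=1 s9=1
t7.Δ1 s7=1 s5=1 s4=1 s3=0 s6=0 s2=1 s0=1 s8=0 clk=0 s1=1 s9=1
t8.Δ0 s7=1 s5=1 s4=1 s3=0 s6=0 s2=1 s0=1 s8=0 clk=0 s1=1 s9=1
t8.Δ1 s7=1 s5=1 s4=1 s3=0 s6=0 s2=1 s0=1 s8=0 clk=1 s1=1 s9=1
t8.Δ2 s7=1 s5=1 s4=1 s3=0 s6=1 s2=1 s0=0 s8=0 clk=1 s1=1 s9=1
t8.Δ3 s7=1 s5=1 s4=1 s3=0 s6=1 s2=1 s0=0 s8=0 clk=1 s1=0 s9=1
t9.Δ0 s7=1 s5=1 s4=1 s3=0 s6=1 s2=1 s0=0 s8=0 clk=1 s1=0 s9=1
t9.Δ1 s7=1 s5=1 s4=1 s3=0 s6=1 s2=1 s0=0 s8=0 clk=0 s1=0 s9=1
t10.Δ0 s7=1 s5=1 s4=1 s3=0 s6=1 s2=1 s0=0 s8=0 clk=0 s1=0 s9=1
t10.Δ1 s7=1 s5=1 s4=1 s3=0 s6=1 s2=1 s0=0 s8=0 clk=1 s1=0 s9=1
t10.Δ2 s7=1 s5=1 s4=1 s3=0 s6=0 s2=0 s0=1 s8=0 clk=1 s1=0 s9=1
t10.Δ3 s7=1 s5=1 s4=1 s3=0 s6=0 s2=0 s0=1 s8=1 clk=1 s1=1 s9=1
t11.Δ0 s7=1 s5=1 s4=1 s3=0 s6=0 s2=0 s0=1 s8=1 clk=1 s1=1 s9=1
t11.Δ1 s7=1 s5=1 s4=1 s3=0 s6=0 s2=0 s0=1 s8=1 clk=0 s1=1 s9=1
t12.Δ0 s7=1 s5=1 s4=1 s3=0 s6=0 s2=0 s0=1 s8=1 clk=0 s1=1 s9=1
t12.Δ1 s7=1 s5=1 s4=1 s3=0 s6=0 s2=0 s0=1 s8=1 clk=1 s1=1 s9=1
t12.Δ2 s7=1 s5=1 s4=1 s3=0 s6=0 s2=1 s0=1 s8=1 clk=1 s1=1 s9=1
t12.Δ3 s7=1 s5=1 s4=1 s3=0 s6=0 s2=1 s0=1 s8=0 clk=1 s1=1 s9=1
t13.Δ0 s7=1 s5=1 s4=1 s3=0 s6=0 s2=1 s0=1 s8=0 clk=1 s1=1 s9=1
t13.Δ1 s7=1 s5=1 s4=1 s3=0 s6=0 s2=1 s0=1 s8=0 clk=0 s1=1 s9=1
t14.Δ0 s7=1 s5=1 s4=1 s3=0 s6=0 s2=1 s0=1 s8=0 clk=0 s1=1 s9=1
t14.Δ1 s7=1 s5=1 s4=1 s3=0 s6=0 s2=1 s0=1 s8=0 clk=1 s1=1 s9=1
t14.Δ2 s7=1 s5=1 s4=1 s3=0 s6=1 s2=1 s0=0 s8=0 clk=1 s1=1 s9=1
t14.Δ3 s7=1 s5=1 s4=1 s3=0 s6=1 s2=1 s0=0 s8=0 clk=1 s1=0 s9=1
t15.Δ0 s7=1 s5=1 s4=1 s3=0 s6=1 s2=1 s0=0 s8=0 clk=1 s1=0 s9=1
t15.Δ1 s7=1 s5=1 s4=1 s3=0 s6=1 s2=1 s0=0 s8=0 clk=0 s1=0 s9=1
t16.Δ0 s7=1 s5=1 s4=1 s3=0 s6=1 s2=1 s0=0 s8=0 clk=0 s1=0 s9=1
t16.Δ1 s7=1 s5=1 s4=1 s3=0 s6=1 s2=1 s0=0 s8=0 clk=1 s1=0 s9=1
t16.Δ2 s7=1 s5=1 s4=1 s3=0 s6=0 s2=0 s0=1 s8=0 clk=1 s1=0 s9=1
t16.Δ3 s7=1 s5=1 s4=1 s3=0 s6=0 s2=0 s0=1 s8=1 clk=1 s1=1 s9=1
t17.Δ0 s7=1 s5=1 s4=1 s3=0 s6=0 s2=0 s0=1 s8=1 clk=1 s1=1 s9=1
t17.Δ1 s7=1 s5=1 s4=1 s3=0 s6=0 s2=0 s0=1 s8=1 clk=0 s1=1 s9=1

3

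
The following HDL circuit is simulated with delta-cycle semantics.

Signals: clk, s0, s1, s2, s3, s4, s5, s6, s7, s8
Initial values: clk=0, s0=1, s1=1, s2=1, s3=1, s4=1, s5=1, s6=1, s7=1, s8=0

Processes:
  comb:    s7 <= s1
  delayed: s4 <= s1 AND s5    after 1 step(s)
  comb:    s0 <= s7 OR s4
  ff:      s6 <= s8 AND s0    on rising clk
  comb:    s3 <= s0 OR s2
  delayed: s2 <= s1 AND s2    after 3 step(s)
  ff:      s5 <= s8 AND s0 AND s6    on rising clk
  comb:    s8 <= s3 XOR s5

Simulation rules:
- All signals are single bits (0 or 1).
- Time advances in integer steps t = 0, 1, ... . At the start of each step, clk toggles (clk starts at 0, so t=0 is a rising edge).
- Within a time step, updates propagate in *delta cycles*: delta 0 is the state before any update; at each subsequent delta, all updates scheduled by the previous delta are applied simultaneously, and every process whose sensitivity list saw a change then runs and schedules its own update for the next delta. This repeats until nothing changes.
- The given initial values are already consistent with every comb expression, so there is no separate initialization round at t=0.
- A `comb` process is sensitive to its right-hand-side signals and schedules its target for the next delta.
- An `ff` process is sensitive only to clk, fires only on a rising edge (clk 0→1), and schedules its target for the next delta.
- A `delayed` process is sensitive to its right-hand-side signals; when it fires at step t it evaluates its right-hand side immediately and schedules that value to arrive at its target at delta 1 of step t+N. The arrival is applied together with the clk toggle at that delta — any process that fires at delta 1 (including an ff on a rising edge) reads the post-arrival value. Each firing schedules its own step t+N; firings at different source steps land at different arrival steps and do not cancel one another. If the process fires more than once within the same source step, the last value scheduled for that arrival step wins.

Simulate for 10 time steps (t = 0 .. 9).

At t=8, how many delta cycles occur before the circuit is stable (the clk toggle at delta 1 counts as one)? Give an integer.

2

t0.Δ0 clk=0 s1=1 s6=1 s4=1 s8=0 s5=1 s3=1 s0=1 s2=1 s7=1
t0.Δ1 clk=1 s1=1 s6=1 s4=1 s8=0 s5=1 s3=1 s0=1 s2=1 s7=1
t0.Δ2 clk=1 s1=1 s6=0 s4=1 s8=0 s5=0 s3=1 s0=1 s2=1 s7=1
t0.Δ3 clk=1 s1=1 s6=0 s4=1 s8=1 s5=0 s3=1 s0=1 s2=1 s7=1
t1.Δ0 clk=1 s1=1 s6=0 s4=1 s8=1 s5=0 s3=1 s0=1 s2=1 s7=1
t1.Δ1 clk=0 s1=1 s6=0 s4=0 s8=1 s5=0 s3=1 s0=1 s2=1 s7=1
t2.Δ0 clk=0 s1=1 s6=0 s4=0 s8=1 s5=0 s3=1 s0=1 s2=1 s7=1
t2.Δ1 clk=1 s1=1 s6=0 s4=0 s8=1 s5=0 s3=1 s0=1 s2=1 s7=1
t2.Δ2 clk=1 s1=1 s6=1 s4=0 s8=1 s5=0 s3=1 s0=1 s2=1 s7=1
t3.Δ0 clk=1 s1=1 s6=1 s4=0 s8=1 s5=0 s3=1 s0=1 s2=1 s7=1
t3.Δ1 clk=0 s1=1 s6=1 s4=0 s8=1 s5=0 s3=1 s0=1 s2=1 s7=1
t4.Δ0 clk=0 s1=1 s6=1 s4=0 s8=1 s5=0 s3=1 s0=1 s2=1 s7=1
t4.Δ1 clk=1 s1=1 s6=1 s4=0 s8=1 s5=0 s3=1 s0=1 s2=1 s7=1
t4.Δ2 clk=1 s1=1 s6=1 s4=0 s8=1 s5=1 s3=1 s0=1 s2=1 s7=1
t4.Δ3 clk=1 s1=1 s6=1 s4=0 s8=0 s5=1 s3=1 s0=1 s2=1 s7=1
t5.Δ0 clk=1 s1=1 s6=1 s4=0 s8=0 s5=1 s3=1 s0=1 s2=1 s7=1
t5.Δ1 clk=0 s1=1 s6=1 s4=1 s8=0 s5=1 s3=1 s0=1 s2=1 s7=1
t6.Δ0 clk=0 s1=1 s6=1 s4=1 s8=0 s5=1 s3=1 s0=1 s2=1 s7=1
t6.Δ1 clk=1 s1=1 s6=1 s4=1 s8=0 s5=1 s3=1 s0=1 s2=1 s7=1
t6.Δ2 clk=1 s1=1 s6=0 s4=1 s8=0 s5=0 s3=1 s0=1 s2=1 s7=1
t6.Δ3 clk=1 s1=1 s6=0 s4=1 s8=1 s5=0 s3=1 s0=1 s2=1 s7=1
t7.Δ0 clk=1 s1=1 s6=0 s4=1 s8=1 s5=0 s3=1 s0=1 s2=1 s7=1
t7.Δ1 clk=0 s1=1 s6=0 s4=0 s8=1 s5=0 s3=1 s0=1 s2=1 s7=1
t8.Δ0 clk=0 s1=1 s6=0 s4=0 s8=1 s5=0 s3=1 s0=1 s2=1 s7=1
t8.Δ1 clk=1 s1=1 s6=0 s4=0 s8=1 s5=0 s3=1 s0=1 s2=1 s7=1
t8.Δ2 clk=1 s1=1 s6=1 s4=0 s8=1 s5=0 s3=1 s0=1 s2=1 s7=1
t9.Δ0 clk=1 s1=1 s6=1 s4=0 s8=1 s5=0 s3=1 s0=1 s2=1 s7=1
t9.Δ1 clk=0 s1=1 s6=1 s4=0 s8=1 s5=0 s3=1 s0=1 s2=1 s7=1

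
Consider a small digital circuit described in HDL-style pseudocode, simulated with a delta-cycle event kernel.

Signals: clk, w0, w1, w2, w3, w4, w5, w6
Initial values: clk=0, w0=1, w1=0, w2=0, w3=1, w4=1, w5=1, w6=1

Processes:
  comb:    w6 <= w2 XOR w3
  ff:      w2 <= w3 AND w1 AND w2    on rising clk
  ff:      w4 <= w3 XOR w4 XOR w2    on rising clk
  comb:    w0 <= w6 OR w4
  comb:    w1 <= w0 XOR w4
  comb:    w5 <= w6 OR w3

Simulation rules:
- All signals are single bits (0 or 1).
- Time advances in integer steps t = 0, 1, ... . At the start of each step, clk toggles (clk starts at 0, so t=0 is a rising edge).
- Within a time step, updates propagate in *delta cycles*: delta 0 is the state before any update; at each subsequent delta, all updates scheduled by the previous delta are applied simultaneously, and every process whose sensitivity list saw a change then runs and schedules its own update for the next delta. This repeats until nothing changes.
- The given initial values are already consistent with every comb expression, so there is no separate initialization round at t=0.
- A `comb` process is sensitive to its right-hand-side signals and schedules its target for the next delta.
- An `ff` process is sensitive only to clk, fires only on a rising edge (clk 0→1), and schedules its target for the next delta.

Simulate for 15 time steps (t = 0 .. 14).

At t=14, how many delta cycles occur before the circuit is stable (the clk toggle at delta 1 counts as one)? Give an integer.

3

t0.Δ0 w1=0 w2=0 w6=1 w0=1 w3=1 clk=0 w4=1 w5=1
t0.Δ1 w1=0 w2=0 w6=1 w0=1 w3=1 clk=1 w4=1 w5=1
t0.Δ2 w1=0 w2=0 w6=1 w0=1 w3=1 clk=1 w4=0 w5=1
t0.Δ3 w1=1 w2=0 w6=1 w0=1 w3=1 clk=1 w4=0 w5=1
t1.Δ0 w1=1 w2=0 w6=1 w0=1 w3=1 clk=1 w4=0 w5=1
t1.Δ1 w1=1 w2=0 w6=1 w0=1 w3=1 clk=0 w4=0 w5=1
t2.Δ0 w1=1 w2=0 w6=1 w0=1 w3=1 clk=0 w4=0 w5=1
t2.Δ1 w1=1 w2=0 w6=1 w0=1 w3=1 clk=1 w4=0 w5=1
t2.Δ2 w1=1 w2=0 w6=1 w0=1 w3=1 clk=1 w4=1 w5=1
t2.Δ3 w1=0 w2=0 w6=1 w0=1 w3=1 clk=1 w4=1 w5=1
t3.Δ0 w1=0 w2=0 w6=1 w0=1 w3=1 clk=1 w4=1 w5=1
t3.Δ1 w1=0 w2=0 w6=1 w0=1 w3=1 clk=0 w4=1 w5=1
t4.Δ0 w1=0 w2=0 w6=1 w0=1 w3=1 clk=0 w4=1 w5=1
t4.Δ1 w1=0 w2=0 w6=1 w0=1 w3=1 clk=1 w4=1 w5=1
t4.Δ2 w1=0 w2=0 w6=1 w0=1 w3=1 clk=1 w4=0 w5=1
t4.Δ3 w1=1 w2=0 w6=1 w0=1 w3=1 clk=1 w4=0 w5=1
t5.Δ0 w1=1 w2=0 w6=1 w0=1 w3=1 clk=1 w4=0 w5=1
t5.Δ1 w1=1 w2=0 w6=1 w0=1 w3=1 clk=0 w4=0 w5=1
t6.Δ0 w1=1 w2=0 w6=1 w0=1 w3=1 clk=0 w4=0 w5=1
t6.Δ1 w1=1 w2=0 w6=1 w0=1 w3=1 clk=1 w4=0 w5=1
t6.Δ2 w1=1 w2=0 w6=1 w0=1 w3=1 clk=1 w4=1 w5=1
t6.Δ3 w1=0 w2=0 w6=1 w0=1 w3=1 clk=1 w4=1 w5=1
t7.Δ0 w1=0 w2=0 w6=1 w0=1 w3=1 clk=1 w4=1 w5=1
t7.Δ1 w1=0 w2=0 w6=1 w0=1 w3=1 clk=0 w4=1 w5=1
t8.Δ0 w1=0 w2=0 w6=1 w0=1 w3=1 clk=0 w4=1 w5=1
t8.Δ1 w1=0 w2=0 w6=1 w0=1 w3=1 clk=1 w4=1 w5=1
t8.Δ2 w1=0 w2=0 w6=1 w0=1 w3=1 clk=1 w4=0 w5=1
t8.Δ3 w1=1 w2=0 w6=1 w0=1 w3=1 clk=1 w4=0 w5=1
t9.Δ0 w1=1 w2=0 w6=1 w0=1 w3=1 clk=1 w4=0 w5=1
t9.Δ1 w1=1 w2=0 w6=1 w0=1 w3=1 clk=0 w4=0 w5=1
t10.Δ0 w1=1 w2=0 w6=1 w0=1 w3=1 clk=0 w4=0 w5=1
t10.Δ1 w1=1 w2=0 w6=1 w0=1 w3=1 clk=1 w4=0 w5=1
t10.Δ2 w1=1 w2=0 w6=1 w0=1 w3=1 clk=1 w4=1 w5=1
t10.Δ3 w1=0 w2=0 w6=1 w0=1 w3=1 clk=1 w4=1 w5=1
t11.Δ0 w1=0 w2=0 w6=1 w0=1 w3=1 clk=1 w4=1 w5=1
t11.Δ1 w1=0 w2=0 w6=1 w0=1 w3=1 clk=0 w4=1 w5=1
t12.Δ0 w1=0 w2=0 w6=1 w0=1 w3=1 clk=0 w4=1 w5=1
t12.Δ1 w1=0 w2=0 w6=1 w0=1 w3=1 clk=1 w4=1 w5=1
t12.Δ2 w1=0 w2=0 w6=1 w0=1 w3=1 clk=1 w4=0 w5=1
t12.Δ3 w1=1 w2=0 w6=1 w0=1 w3=1 clk=1 w4=0 w5=1
t13.Δ0 w1=1 w2=0 w6=1 w0=1 w3=1 clk=1 w4=0 w5=1
t13.Δ1 w1=1 w2=0 w6=1 w0=1 w3=1 clk=0 w4=0 w5=1
t14.Δ0 w1=1 w2=0 w6=1 w0=1 w3=1 clk=0 w4=0 w5=1
t14.Δ1 w1=1 w2=0 w6=1 w0=1 w3=1 clk=1 w4=0 w5=1
t14.Δ2 w1=1 w2=0 w6=1 w0=1 w3=1 clk=1 w4=1 w5=1
t14.Δ3 w1=0 w2=0 w6=1 w0=1 w3=1 clk=1 w4=1 w5=1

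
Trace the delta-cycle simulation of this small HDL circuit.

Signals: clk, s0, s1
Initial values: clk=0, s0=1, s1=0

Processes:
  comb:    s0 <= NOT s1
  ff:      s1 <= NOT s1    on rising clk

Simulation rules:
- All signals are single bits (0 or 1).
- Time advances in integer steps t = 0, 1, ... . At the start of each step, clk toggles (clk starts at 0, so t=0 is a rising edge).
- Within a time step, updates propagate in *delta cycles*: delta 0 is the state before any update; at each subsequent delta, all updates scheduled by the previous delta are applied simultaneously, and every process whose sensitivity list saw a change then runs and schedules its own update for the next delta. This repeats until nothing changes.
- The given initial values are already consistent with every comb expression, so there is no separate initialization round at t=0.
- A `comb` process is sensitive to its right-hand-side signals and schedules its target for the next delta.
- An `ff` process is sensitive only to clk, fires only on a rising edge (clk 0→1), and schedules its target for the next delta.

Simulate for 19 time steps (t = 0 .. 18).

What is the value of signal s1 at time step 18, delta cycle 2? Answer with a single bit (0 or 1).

[bits: s0,s1,clk]
t=0: Δ0=100 Δ1=101 Δ2=111 Δ3=011 | 3Δ
t=1: Δ0=011 Δ1=010 | 1Δ
t=2: Δ0=010 Δ1=011 Δ2=001 Δ3=101 | 3Δ
t=3: Δ0=101 Δ1=100 | 1Δ
t=4: Δ0=100 Δ1=101 Δ2=111 Δ3=011 | 3Δ
t=5: Δ0=011 Δ1=010 | 1Δ
t=6: Δ0=010 Δ1=011 Δ2=001 Δ3=101 | 3Δ
t=7: Δ0=101 Δ1=100 | 1Δ
t=8: Δ0=100 Δ1=101 Δ2=111 Δ3=011 | 3Δ
t=9: Δ0=011 Δ1=010 | 1Δ
t=10: Δ0=010 Δ1=011 Δ2=001 Δ3=101 | 3Δ
t=11: Δ0=101 Δ1=100 | 1Δ
t=12: Δ0=100 Δ1=101 Δ2=111 Δ3=011 | 3Δ
t=13: Δ0=011 Δ1=010 | 1Δ
t=14: Δ0=010 Δ1=011 Δ2=001 Δ3=101 | 3Δ
t=15: Δ0=101 Δ1=100 | 1Δ
t=16: Δ0=100 Δ1=101 Δ2=111 Δ3=011 | 3Δ
t=17: Δ0=011 Δ1=010 | 1Δ
t=18: Δ0=010 Δ1=011 Δ2=001 Δ3=101 | 3Δ

0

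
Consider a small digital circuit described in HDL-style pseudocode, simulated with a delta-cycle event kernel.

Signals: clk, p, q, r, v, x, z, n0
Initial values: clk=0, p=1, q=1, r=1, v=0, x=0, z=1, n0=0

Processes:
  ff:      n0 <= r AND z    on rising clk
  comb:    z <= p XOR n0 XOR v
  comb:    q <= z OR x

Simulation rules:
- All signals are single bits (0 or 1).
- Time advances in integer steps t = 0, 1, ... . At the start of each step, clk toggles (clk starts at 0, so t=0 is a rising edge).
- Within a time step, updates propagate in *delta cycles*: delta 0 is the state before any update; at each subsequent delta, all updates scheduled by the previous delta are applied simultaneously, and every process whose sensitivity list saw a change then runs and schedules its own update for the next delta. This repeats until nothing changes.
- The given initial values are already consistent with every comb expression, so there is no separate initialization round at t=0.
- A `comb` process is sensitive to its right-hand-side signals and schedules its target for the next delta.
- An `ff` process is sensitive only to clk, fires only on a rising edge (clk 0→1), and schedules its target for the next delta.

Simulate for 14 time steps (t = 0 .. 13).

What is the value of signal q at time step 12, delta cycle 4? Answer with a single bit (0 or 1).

[bits: z,r,v,x,p,n0,q,clk]
t=0: Δ0=11001010 Δ1=11001011 Δ2=11001111 Δ3=01001111 Δ4=01001101 | 4Δ
t=1: Δ0=01001101 Δ1=01001100 | 1Δ
t=2: Δ0=01001100 Δ1=01001101 Δ2=01001001 Δ3=11001001 Δ4=11001011 | 4Δ
t=3: Δ0=11001011 Δ1=11001010 | 1Δ
t=4: Δ0=11001010 Δ1=11001011 Δ2=11001111 Δ3=01001111 Δ4=01001101 | 4Δ
t=5: Δ0=01001101 Δ1=01001100 | 1Δ
t=6: Δ0=01001100 Δ1=01001101 Δ2=01001001 Δ3=11001001 Δ4=11001011 | 4Δ
t=7: Δ0=11001011 Δ1=11001010 | 1Δ
t=8: Δ0=11001010 Δ1=11001011 Δ2=11001111 Δ3=01001111 Δ4=01001101 | 4Δ
t=9: Δ0=01001101 Δ1=01001100 | 1Δ
t=10: Δ0=01001100 Δ1=01001101 Δ2=01001001 Δ3=11001001 Δ4=11001011 | 4Δ
t=11: Δ0=11001011 Δ1=11001010 | 1Δ
t=12: Δ0=11001010 Δ1=11001011 Δ2=11001111 Δ3=01001111 Δ4=01001101 | 4Δ
t=13: Δ0=01001101 Δ1=01001100 | 1Δ

0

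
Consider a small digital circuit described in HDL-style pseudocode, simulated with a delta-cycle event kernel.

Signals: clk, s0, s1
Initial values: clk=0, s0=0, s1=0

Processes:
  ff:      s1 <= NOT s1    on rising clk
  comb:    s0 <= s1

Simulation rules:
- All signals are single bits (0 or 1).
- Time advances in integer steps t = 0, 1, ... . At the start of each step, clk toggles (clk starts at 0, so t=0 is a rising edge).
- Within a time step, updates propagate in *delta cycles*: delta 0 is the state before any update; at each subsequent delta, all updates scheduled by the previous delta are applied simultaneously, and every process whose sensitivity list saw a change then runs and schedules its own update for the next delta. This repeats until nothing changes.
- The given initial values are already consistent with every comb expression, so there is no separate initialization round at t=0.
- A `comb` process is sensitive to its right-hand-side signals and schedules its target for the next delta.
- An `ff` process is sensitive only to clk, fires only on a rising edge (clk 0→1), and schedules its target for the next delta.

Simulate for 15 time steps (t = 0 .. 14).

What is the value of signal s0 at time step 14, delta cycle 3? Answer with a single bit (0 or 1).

[bits: s0,clk,s1]
t=0: Δ0=000 Δ1=010 Δ2=011 Δ3=111 | 3Δ
t=1: Δ0=111 Δ1=101 | 1Δ
t=2: Δ0=101 Δ1=111 Δ2=110 Δ3=010 | 3Δ
t=3: Δ0=010 Δ1=000 | 1Δ
t=4: Δ0=000 Δ1=010 Δ2=011 Δ3=111 | 3Δ
t=5: Δ0=111 Δ1=101 | 1Δ
t=6: Δ0=101 Δ1=111 Δ2=110 Δ3=010 | 3Δ
t=7: Δ0=010 Δ1=000 | 1Δ
t=8: Δ0=000 Δ1=010 Δ2=011 Δ3=111 | 3Δ
t=9: Δ0=111 Δ1=101 | 1Δ
t=10: Δ0=101 Δ1=111 Δ2=110 Δ3=010 | 3Δ
t=11: Δ0=010 Δ1=000 | 1Δ
t=12: Δ0=000 Δ1=010 Δ2=011 Δ3=111 | 3Δ
t=13: Δ0=111 Δ1=101 | 1Δ
t=14: Δ0=101 Δ1=111 Δ2=110 Δ3=010 | 3Δ

0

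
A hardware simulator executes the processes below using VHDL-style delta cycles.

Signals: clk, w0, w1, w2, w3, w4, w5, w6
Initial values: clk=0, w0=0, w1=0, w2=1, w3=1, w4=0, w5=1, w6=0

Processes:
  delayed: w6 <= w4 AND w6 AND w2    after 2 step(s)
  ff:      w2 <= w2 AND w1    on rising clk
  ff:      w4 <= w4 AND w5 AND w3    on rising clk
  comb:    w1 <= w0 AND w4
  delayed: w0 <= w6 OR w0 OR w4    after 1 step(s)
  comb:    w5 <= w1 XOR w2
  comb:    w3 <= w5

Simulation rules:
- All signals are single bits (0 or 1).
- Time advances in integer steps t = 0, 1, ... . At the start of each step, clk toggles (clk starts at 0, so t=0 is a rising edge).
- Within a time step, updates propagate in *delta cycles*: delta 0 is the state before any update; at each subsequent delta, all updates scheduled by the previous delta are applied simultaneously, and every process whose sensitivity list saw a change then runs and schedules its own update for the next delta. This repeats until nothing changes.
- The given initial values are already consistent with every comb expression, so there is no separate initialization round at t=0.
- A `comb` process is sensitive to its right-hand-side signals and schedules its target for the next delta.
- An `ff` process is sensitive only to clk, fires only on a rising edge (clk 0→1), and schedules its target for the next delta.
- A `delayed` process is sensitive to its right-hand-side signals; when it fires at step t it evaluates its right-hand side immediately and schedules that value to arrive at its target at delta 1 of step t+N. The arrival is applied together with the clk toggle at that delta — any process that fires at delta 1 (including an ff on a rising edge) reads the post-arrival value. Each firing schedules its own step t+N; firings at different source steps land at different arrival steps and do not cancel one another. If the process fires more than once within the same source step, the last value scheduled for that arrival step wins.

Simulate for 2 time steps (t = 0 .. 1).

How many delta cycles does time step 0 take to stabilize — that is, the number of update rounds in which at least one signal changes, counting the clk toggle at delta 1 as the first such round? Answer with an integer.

t=0 Δ0: clk=0 w0=0 w3=1 w5=1 w2=1 w4=0 w1=0 w6=0
  Δ1: clk:0→1
  Δ2: w2:1→0
  Δ3: w5:1→0
  Δ4: w3:1→0
  (4Δ to stable)
t=1 Δ0: clk=1 w0=0 w3=0 w5=0 w2=0 w4=0 w1=0 w6=0
  Δ1: clk:1→0
  (1Δ to stable)

4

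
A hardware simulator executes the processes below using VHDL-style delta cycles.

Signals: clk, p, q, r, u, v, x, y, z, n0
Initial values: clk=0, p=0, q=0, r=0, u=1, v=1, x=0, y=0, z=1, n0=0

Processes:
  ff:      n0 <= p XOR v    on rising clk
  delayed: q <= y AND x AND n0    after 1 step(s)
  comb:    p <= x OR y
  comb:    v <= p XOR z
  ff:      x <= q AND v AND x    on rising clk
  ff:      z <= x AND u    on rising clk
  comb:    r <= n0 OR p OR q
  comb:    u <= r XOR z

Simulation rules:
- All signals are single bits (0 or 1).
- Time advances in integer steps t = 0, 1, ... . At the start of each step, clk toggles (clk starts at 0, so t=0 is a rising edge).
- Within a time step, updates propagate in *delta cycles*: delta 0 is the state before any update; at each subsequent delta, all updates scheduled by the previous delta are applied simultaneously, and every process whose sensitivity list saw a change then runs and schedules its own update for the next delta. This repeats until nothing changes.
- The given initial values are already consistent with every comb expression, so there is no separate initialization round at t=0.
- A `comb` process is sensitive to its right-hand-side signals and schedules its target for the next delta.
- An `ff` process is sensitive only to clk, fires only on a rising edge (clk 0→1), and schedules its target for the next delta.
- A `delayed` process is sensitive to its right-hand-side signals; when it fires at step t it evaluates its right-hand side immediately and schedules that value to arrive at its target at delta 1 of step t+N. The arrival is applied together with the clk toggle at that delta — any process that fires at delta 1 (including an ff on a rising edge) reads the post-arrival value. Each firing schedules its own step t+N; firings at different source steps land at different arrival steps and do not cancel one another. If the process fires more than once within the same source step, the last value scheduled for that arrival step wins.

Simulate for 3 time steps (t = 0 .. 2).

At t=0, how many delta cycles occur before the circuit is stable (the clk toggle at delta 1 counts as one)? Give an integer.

4

t0.Δ0 q=0 n0=0 p=0 clk=0 z=1 v=1 u=1 y=0 x=0 r=0
t0.Δ1 q=0 n0=0 p=0 clk=1 z=1 v=1 u=1 y=0 x=0 r=0
t0.Δ2 q=0 n0=1 p=0 clk=1 z=0 v=1 u=1 y=0 x=0 r=0
t0.Δ3 q=0 n0=1 p=0 clk=1 z=0 v=0 u=0 y=0 x=0 r=1
t0.Δ4 q=0 n0=1 p=0 clk=1 z=0 v=0 u=1 y=0 x=0 r=1
t1.Δ0 q=0 n0=1 p=0 clk=1 z=0 v=0 u=1 y=0 x=0 r=1
t1.Δ1 q=0 n0=1 p=0 clk=0 z=0 v=0 u=1 y=0 x=0 r=1
t2.Δ0 q=0 n0=1 p=0 clk=0 z=0 v=0 u=1 y=0 x=0 r=1
t2.Δ1 q=0 n0=1 p=0 clk=1 z=0 v=0 u=1 y=0 x=0 r=1
t2.Δ2 q=0 n0=0 p=0 clk=1 z=0 v=0 u=1 y=0 x=0 r=1
t2.Δ3 q=0 n0=0 p=0 clk=1 z=0 v=0 u=1 y=0 x=0 r=0
t2.Δ4 q=0 n0=0 p=0 clk=1 z=0 v=0 u=0 y=0 x=0 r=0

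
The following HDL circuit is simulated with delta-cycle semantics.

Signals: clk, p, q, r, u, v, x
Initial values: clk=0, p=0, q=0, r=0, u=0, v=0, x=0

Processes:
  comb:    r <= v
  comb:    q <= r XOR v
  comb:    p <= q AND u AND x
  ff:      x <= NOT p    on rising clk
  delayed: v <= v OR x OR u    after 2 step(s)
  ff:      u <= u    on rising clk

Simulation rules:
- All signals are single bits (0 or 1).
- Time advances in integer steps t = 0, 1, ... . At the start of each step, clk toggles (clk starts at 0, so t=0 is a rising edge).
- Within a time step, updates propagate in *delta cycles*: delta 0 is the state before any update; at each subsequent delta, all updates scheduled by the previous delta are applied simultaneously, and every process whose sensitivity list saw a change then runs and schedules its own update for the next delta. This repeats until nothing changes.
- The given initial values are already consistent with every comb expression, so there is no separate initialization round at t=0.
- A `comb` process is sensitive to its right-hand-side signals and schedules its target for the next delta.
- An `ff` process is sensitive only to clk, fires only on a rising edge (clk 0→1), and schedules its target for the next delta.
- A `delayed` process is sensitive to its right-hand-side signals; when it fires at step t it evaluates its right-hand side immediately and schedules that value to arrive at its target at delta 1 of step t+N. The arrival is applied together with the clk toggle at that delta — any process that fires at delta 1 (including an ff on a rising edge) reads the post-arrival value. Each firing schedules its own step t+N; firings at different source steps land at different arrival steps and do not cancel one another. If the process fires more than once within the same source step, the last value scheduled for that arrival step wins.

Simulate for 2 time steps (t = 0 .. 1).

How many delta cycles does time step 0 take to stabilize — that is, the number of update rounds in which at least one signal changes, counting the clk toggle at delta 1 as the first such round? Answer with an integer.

2

[bits: p,x,u,q,v,r,clk]
t=0: Δ0=0000000 Δ1=0000001 Δ2=0100001 | 2Δ
t=1: Δ0=0100001 Δ1=0100000 | 1Δ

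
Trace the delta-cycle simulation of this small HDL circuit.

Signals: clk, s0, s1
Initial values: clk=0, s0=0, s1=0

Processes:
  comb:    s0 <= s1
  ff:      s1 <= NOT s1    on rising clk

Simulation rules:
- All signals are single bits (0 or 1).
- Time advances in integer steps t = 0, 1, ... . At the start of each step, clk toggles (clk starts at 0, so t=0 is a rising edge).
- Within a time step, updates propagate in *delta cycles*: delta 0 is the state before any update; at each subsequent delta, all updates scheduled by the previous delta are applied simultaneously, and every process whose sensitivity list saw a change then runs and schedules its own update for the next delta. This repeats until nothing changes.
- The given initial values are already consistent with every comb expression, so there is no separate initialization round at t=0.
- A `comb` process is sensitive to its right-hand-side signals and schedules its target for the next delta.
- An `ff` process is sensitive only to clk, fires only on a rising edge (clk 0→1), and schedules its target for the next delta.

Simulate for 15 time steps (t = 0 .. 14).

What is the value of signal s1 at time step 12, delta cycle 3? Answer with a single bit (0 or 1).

1

t=0 Δ0: clk=0 s0=0 s1=0
  Δ1: clk:0→1
  Δ2: s1:0→1
  Δ3: s0:0→1
  (3Δ to stable)
t=1 Δ0: clk=1 s0=1 s1=1
  Δ1: clk:1→0
  (1Δ to stable)
t=2 Δ0: clk=0 s0=1 s1=1
  Δ1: clk:0→1
  Δ2: s1:1→0
  Δ3: s0:1→0
  (3Δ to stable)
t=3 Δ0: clk=1 s0=0 s1=0
  Δ1: clk:1→0
  (1Δ to stable)
t=4 Δ0: clk=0 s0=0 s1=0
  Δ1: clk:0→1
  Δ2: s1:0→1
  Δ3: s0:0→1
  (3Δ to stable)
t=5 Δ0: clk=1 s0=1 s1=1
  Δ1: clk:1→0
  (1Δ to stable)
t=6 Δ0: clk=0 s0=1 s1=1
  Δ1: clk:0→1
  Δ2: s1:1→0
  Δ3: s0:1→0
  (3Δ to stable)
t=7 Δ0: clk=1 s0=0 s1=0
  Δ1: clk:1→0
  (1Δ to stable)
t=8 Δ0: clk=0 s0=0 s1=0
  Δ1: clk:0→1
  Δ2: s1:0→1
  Δ3: s0:0→1
  (3Δ to stable)
t=9 Δ0: clk=1 s0=1 s1=1
  Δ1: clk:1→0
  (1Δ to stable)
t=10 Δ0: clk=0 s0=1 s1=1
  Δ1: clk:0→1
  Δ2: s1:1→0
  Δ3: s0:1→0
  (3Δ to stable)
t=11 Δ0: clk=1 s0=0 s1=0
  Δ1: clk:1→0
  (1Δ to stable)
t=12 Δ0: clk=0 s0=0 s1=0
  Δ1: clk:0→1
  Δ2: s1:0→1
  Δ3: s0:0→1
  (3Δ to stable)
t=13 Δ0: clk=1 s0=1 s1=1
  Δ1: clk:1→0
  (1Δ to stable)
t=14 Δ0: clk=0 s0=1 s1=1
  Δ1: clk:0→1
  Δ2: s1:1→0
  Δ3: s0:1→0
  (3Δ to stable)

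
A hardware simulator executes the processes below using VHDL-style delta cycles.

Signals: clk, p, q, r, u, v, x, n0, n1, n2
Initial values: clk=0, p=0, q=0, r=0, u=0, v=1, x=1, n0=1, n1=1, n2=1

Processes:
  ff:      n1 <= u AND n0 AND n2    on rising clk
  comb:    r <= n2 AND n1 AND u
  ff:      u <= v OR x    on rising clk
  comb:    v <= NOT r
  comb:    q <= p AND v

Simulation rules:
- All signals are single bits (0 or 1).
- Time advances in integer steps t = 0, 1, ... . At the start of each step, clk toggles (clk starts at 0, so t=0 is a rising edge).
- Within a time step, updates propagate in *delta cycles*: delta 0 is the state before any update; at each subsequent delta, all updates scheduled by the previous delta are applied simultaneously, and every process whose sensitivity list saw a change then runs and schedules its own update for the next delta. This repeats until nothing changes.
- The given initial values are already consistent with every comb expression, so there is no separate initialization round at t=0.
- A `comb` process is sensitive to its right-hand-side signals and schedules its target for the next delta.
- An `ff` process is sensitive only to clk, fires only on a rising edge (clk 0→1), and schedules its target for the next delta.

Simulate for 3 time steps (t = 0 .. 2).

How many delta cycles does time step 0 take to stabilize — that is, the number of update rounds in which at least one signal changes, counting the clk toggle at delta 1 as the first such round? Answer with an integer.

t=0 Δ0: n1=1 q=0 clk=0 p=0 n2=1 r=0 u=0 n0=1 v=1 x=1
  Δ1: clk:0→1
  Δ2: n1:1→0, u:0→1
  (2Δ to stable)
t=1 Δ0: n1=0 q=0 clk=1 p=0 n2=1 r=0 u=1 n0=1 v=1 x=1
  Δ1: clk:1→0
  (1Δ to stable)
t=2 Δ0: n1=0 q=0 clk=0 p=0 n2=1 r=0 u=1 n0=1 v=1 x=1
  Δ1: clk:0→1
  Δ2: n1:0→1
  Δ3: r:0→1
  Δ4: v:1→0
  (4Δ to stable)

2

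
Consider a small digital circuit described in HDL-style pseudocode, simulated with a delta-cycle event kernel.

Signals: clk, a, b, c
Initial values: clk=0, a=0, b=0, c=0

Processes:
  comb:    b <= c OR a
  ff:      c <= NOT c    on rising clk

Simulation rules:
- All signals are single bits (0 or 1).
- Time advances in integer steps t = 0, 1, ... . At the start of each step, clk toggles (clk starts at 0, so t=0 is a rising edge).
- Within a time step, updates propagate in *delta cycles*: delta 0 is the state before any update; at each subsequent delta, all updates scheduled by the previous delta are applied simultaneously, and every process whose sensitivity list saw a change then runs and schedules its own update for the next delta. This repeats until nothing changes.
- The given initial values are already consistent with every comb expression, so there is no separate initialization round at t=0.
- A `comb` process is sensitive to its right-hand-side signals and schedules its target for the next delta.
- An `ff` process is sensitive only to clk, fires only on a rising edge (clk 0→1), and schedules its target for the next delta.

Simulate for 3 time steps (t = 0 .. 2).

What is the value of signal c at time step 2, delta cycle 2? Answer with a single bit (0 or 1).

[bits: a,b,c,clk]
t=0: Δ0=0000 Δ1=0001 Δ2=0011 Δ3=0111 | 3Δ
t=1: Δ0=0111 Δ1=0110 | 1Δ
t=2: Δ0=0110 Δ1=0111 Δ2=0101 Δ3=0001 | 3Δ

0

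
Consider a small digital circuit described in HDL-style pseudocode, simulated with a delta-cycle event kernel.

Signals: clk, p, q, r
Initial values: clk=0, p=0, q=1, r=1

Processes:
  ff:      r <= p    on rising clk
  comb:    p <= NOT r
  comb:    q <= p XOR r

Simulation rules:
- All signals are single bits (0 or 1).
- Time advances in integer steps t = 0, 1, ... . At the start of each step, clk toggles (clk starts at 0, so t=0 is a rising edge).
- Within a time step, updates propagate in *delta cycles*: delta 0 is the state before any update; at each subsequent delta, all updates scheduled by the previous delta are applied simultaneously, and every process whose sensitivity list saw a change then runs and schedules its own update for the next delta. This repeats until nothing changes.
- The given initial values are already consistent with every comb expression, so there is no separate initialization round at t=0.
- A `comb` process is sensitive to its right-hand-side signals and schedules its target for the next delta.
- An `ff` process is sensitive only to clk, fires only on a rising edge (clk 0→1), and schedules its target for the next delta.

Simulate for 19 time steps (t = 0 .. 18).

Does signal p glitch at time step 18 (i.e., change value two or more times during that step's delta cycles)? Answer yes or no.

t=0 Δ0: q=1 clk=0 p=0 r=1
  Δ1: clk:0→1
  Δ2: r:1→0
  Δ3: q:1→0, p:0→1
  Δ4: q:0→1
  (4Δ to stable)
t=1 Δ0: q=1 clk=1 p=1 r=0
  Δ1: clk:1→0
  (1Δ to stable)
t=2 Δ0: q=1 clk=0 p=1 r=0
  Δ1: clk:0→1
  Δ2: r:0→1
  Δ3: q:1→0, p:1→0
  Δ4: q:0→1
  (4Δ to stable)
t=3 Δ0: q=1 clk=1 p=0 r=1
  Δ1: clk:1→0
  (1Δ to stable)
t=4 Δ0: q=1 clk=0 p=0 r=1
  Δ1: clk:0→1
  Δ2: r:1→0
  Δ3: q:1→0, p:0→1
  Δ4: q:0→1
  (4Δ to stable)
t=5 Δ0: q=1 clk=1 p=1 r=0
  Δ1: clk:1→0
  (1Δ to stable)
t=6 Δ0: q=1 clk=0 p=1 r=0
  Δ1: clk:0→1
  Δ2: r:0→1
  Δ3: q:1→0, p:1→0
  Δ4: q:0→1
  (4Δ to stable)
t=7 Δ0: q=1 clk=1 p=0 r=1
  Δ1: clk:1→0
  (1Δ to stable)
t=8 Δ0: q=1 clk=0 p=0 r=1
  Δ1: clk:0→1
  Δ2: r:1→0
  Δ3: q:1→0, p:0→1
  Δ4: q:0→1
  (4Δ to stable)
t=9 Δ0: q=1 clk=1 p=1 r=0
  Δ1: clk:1→0
  (1Δ to stable)
t=10 Δ0: q=1 clk=0 p=1 r=0
  Δ1: clk:0→1
  Δ2: r:0→1
  Δ3: q:1→0, p:1→0
  Δ4: q:0→1
  (4Δ to stable)
t=11 Δ0: q=1 clk=1 p=0 r=1
  Δ1: clk:1→0
  (1Δ to stable)
t=12 Δ0: q=1 clk=0 p=0 r=1
  Δ1: clk:0→1
  Δ2: r:1→0
  Δ3: q:1→0, p:0→1
  Δ4: q:0→1
  (4Δ to stable)
t=13 Δ0: q=1 clk=1 p=1 r=0
  Δ1: clk:1→0
  (1Δ to stable)
t=14 Δ0: q=1 clk=0 p=1 r=0
  Δ1: clk:0→1
  Δ2: r:0→1
  Δ3: q:1→0, p:1→0
  Δ4: q:0→1
  (4Δ to stable)
t=15 Δ0: q=1 clk=1 p=0 r=1
  Δ1: clk:1→0
  (1Δ to stable)
t=16 Δ0: q=1 clk=0 p=0 r=1
  Δ1: clk:0→1
  Δ2: r:1→0
  Δ3: q:1→0, p:0→1
  Δ4: q:0→1
  (4Δ to stable)
t=17 Δ0: q=1 clk=1 p=1 r=0
  Δ1: clk:1→0
  (1Δ to stable)
t=18 Δ0: q=1 clk=0 p=1 r=0
  Δ1: clk:0→1
  Δ2: r:0→1
  Δ3: q:1→0, p:1→0
  Δ4: q:0→1
  (4Δ to stable)

no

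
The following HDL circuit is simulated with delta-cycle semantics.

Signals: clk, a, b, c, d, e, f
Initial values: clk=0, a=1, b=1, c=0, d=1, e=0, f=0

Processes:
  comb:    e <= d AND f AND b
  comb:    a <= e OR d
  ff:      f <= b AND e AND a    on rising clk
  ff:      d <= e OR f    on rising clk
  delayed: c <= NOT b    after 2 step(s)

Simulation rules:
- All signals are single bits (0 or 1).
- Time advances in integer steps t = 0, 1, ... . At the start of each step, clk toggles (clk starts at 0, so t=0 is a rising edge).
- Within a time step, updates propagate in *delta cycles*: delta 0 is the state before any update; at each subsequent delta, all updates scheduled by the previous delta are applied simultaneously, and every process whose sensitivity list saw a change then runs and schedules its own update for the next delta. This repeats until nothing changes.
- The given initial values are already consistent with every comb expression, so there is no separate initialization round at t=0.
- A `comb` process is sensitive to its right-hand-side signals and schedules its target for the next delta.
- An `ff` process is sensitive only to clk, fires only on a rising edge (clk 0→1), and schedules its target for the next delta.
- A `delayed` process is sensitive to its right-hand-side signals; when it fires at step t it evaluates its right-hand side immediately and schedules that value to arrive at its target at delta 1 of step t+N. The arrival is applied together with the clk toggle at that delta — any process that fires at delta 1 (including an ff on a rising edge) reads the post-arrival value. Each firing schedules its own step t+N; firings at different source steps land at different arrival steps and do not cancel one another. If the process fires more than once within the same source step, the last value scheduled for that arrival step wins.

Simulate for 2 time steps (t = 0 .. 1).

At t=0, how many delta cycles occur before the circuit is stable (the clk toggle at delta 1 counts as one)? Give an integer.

[bits: clk,e,c,a,b,f,d]
t=0: Δ0=0001101 Δ1=1001101 Δ2=1001100 Δ3=1000100 | 3Δ
t=1: Δ0=1000100 Δ1=0000100 | 1Δ

3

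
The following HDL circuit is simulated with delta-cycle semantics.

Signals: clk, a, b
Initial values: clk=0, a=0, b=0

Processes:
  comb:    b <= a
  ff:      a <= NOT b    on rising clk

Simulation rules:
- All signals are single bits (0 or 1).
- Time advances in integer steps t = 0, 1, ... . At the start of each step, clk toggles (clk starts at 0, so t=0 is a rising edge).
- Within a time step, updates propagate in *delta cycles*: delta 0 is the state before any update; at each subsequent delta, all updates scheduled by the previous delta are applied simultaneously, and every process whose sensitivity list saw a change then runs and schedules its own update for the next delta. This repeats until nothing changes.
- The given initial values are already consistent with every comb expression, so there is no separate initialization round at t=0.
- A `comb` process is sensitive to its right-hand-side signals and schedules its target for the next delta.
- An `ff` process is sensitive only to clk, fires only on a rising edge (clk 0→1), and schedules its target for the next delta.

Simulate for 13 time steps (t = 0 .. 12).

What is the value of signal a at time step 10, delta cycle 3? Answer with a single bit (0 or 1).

0

t=0 Δ0: a=0 b=0 clk=0
  Δ1: clk:0→1
  Δ2: a:0→1
  Δ3: b:0→1
  (3Δ to stable)
t=1 Δ0: a=1 b=1 clk=1
  Δ1: clk:1→0
  (1Δ to stable)
t=2 Δ0: a=1 b=1 clk=0
  Δ1: clk:0→1
  Δ2: a:1→0
  Δ3: b:1→0
  (3Δ to stable)
t=3 Δ0: a=0 b=0 clk=1
  Δ1: clk:1→0
  (1Δ to stable)
t=4 Δ0: a=0 b=0 clk=0
  Δ1: clk:0→1
  Δ2: a:0→1
  Δ3: b:0→1
  (3Δ to stable)
t=5 Δ0: a=1 b=1 clk=1
  Δ1: clk:1→0
  (1Δ to stable)
t=6 Δ0: a=1 b=1 clk=0
  Δ1: clk:0→1
  Δ2: a:1→0
  Δ3: b:1→0
  (3Δ to stable)
t=7 Δ0: a=0 b=0 clk=1
  Δ1: clk:1→0
  (1Δ to stable)
t=8 Δ0: a=0 b=0 clk=0
  Δ1: clk:0→1
  Δ2: a:0→1
  Δ3: b:0→1
  (3Δ to stable)
t=9 Δ0: a=1 b=1 clk=1
  Δ1: clk:1→0
  (1Δ to stable)
t=10 Δ0: a=1 b=1 clk=0
  Δ1: clk:0→1
  Δ2: a:1→0
  Δ3: b:1→0
  (3Δ to stable)
t=11 Δ0: a=0 b=0 clk=1
  Δ1: clk:1→0
  (1Δ to stable)
t=12 Δ0: a=0 b=0 clk=0
  Δ1: clk:0→1
  Δ2: a:0→1
  Δ3: b:0→1
  (3Δ to stable)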